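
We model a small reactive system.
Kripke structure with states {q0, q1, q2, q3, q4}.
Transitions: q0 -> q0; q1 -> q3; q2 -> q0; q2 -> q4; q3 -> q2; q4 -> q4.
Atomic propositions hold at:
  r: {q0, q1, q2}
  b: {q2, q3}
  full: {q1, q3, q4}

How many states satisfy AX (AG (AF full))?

AF full: least fixpoint, start Z0 = {q1, q3, q4}, add states with every successor in Z. Already a fixed point.
Sat(AF full) = {q1, q3, q4}
AG (AF full): greatest fixpoint, start Z0 = {q1, q3, q4}, keep only states in Sat with every successor in Z. Z1 = {q1, q4}; Z2 = {q4}; fixed.
Sat(AG (AF full)) = {q4}
Sat(AX (AG (AF full))) = {s : every successor in {q4}} = {q4}
|Sat(AX (AG (AF full)))| = |{q4}| = 1.

1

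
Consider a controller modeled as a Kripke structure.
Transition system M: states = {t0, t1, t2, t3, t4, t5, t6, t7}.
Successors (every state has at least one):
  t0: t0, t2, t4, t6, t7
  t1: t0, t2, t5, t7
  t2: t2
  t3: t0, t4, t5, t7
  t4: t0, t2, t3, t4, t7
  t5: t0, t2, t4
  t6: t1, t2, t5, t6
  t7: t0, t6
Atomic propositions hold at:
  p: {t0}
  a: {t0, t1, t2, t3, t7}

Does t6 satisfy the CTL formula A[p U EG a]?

No

EG a: greatest fixpoint, start Z0 = {t0, t1, t2, t3, t7}, keep only states in Sat with some successor in Z. Already a fixed point.
Sat(EG a) = {t0, t1, t2, t3, t7}
A[p U EG a]: least fixpoint, start Z0 = Sat(EG a) = {t0, t1, t2, t3, t7}, add states in Sat(p) with every successor in Z. Already a fixed point.
Sat(A[p U EG a]) = {t0, t1, t2, t3, t7}
t6 ∉ Sat(A[p U EG a]) = {t0, t1, t2, t3, t7}, so the formula does not hold at t6.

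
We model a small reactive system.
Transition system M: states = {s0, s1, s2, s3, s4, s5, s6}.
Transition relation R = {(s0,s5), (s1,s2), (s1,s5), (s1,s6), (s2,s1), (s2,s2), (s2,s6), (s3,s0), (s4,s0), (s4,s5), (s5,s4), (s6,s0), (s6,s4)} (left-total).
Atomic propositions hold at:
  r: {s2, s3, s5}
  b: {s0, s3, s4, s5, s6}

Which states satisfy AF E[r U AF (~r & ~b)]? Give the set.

{s1, s2}

Sat(~r) = {s0, s1, s4, s6}
Sat(~b) = {s1, s2}
Sat(~r & ~b) = {s1}
AF (~r & ~b): least fixpoint, start Z0 = {s1}, add states with every successor in Z. Already a fixed point.
Sat(AF (~r & ~b)) = {s1}
E[r U AF (~r & ~b)]: least fixpoint, start Z0 = Sat(AF (~r & ~b)) = {s1}, add states in Sat(r) with some successor in Z. Z1 = {s1, s2}; fixed.
Sat(E[r U AF (~r & ~b)]) = {s1, s2}
AF E[r U AF (~r & ~b)]: least fixpoint, start Z0 = {s1, s2}, add states with every successor in Z. Already a fixed point.
Sat(AF E[r U AF (~r & ~b)]) = {s1, s2}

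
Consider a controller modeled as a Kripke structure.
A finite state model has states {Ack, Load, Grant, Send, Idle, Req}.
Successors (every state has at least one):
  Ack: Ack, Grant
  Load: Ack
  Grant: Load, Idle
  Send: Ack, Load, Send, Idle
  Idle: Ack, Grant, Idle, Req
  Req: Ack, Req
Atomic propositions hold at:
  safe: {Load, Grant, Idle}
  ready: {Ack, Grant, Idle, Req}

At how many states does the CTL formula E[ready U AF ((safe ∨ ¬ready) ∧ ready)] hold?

4

Sat(¬ready) = {Load, Send}
Sat(safe ∨ ¬ready) = {Load, Grant, Send, Idle}
Sat((safe ∨ ¬ready) ∧ ready) = {Grant, Idle}
AF ((safe ∨ ¬ready) ∧ ready): least fixpoint, start Z0 = {Grant, Idle}, add states with every successor in Z. Already a fixed point.
Sat(AF ((safe ∨ ¬ready) ∧ ready)) = {Grant, Idle}
E[ready U AF ((safe ∨ ¬ready) ∧ ready)]: least fixpoint, start Z0 = Sat(AF ((safe ∨ ¬ready) ∧ ready)) = {Grant, Idle}, add states in Sat(ready) with some successor in Z. Z1 = {Ack, Grant, Idle}; Z2 = {Ack, Grant, Idle, Req}; fixed.
Sat(E[ready U AF ((safe ∨ ¬ready) ∧ ready)]) = {Ack, Grant, Idle, Req}
|Sat(E[ready U AF ((safe ∨ ¬ready) ∧ ready)])| = |{Ack, Grant, Idle, Req}| = 4.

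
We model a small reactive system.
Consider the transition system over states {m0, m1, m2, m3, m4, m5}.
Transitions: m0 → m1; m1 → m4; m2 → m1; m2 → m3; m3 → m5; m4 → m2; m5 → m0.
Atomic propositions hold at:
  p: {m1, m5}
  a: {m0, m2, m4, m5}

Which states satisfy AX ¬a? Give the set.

{m0, m2}

Sat(¬a) = {m1, m3}
Sat(AX ¬a) = {s : every successor in {m1, m3}} = {m0, m2}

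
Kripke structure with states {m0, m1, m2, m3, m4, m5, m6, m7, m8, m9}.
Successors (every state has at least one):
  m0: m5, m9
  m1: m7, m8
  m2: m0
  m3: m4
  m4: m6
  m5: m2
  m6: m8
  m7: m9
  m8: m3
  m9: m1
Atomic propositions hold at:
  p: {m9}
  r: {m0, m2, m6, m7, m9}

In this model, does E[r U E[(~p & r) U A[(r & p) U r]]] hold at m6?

Yes

Sat(~p) = {m0, m1, m2, m3, m4, m5, m6, m7, m8}
Sat(~p & r) = {m0, m2, m6, m7}
Sat(r & p) = {m9}
A[(r & p) U r]: least fixpoint, start Z0 = Sat(r) = {m0, m2, m6, m7, m9}, add states in Sat(r & p) with every successor in Z. Already a fixed point.
Sat(A[(r & p) U r]) = {m0, m2, m6, m7, m9}
E[(~p & r) U A[(r & p) U r]]: least fixpoint, start Z0 = Sat(A[(r & p) U r]) = {m0, m2, m6, m7, m9}, add states in Sat(~p & r) with some successor in Z. Already a fixed point.
Sat(E[(~p & r) U A[(r & p) U r]]) = {m0, m2, m6, m7, m9}
E[r U E[(~p & r) U A[(r & p) U r]]]: least fixpoint, start Z0 = Sat(E[(~p & r) U A[(r & p) U r]]) = {m0, m2, m6, m7, m9}, add states in Sat(r) with some successor in Z. Already a fixed point.
Sat(E[r U E[(~p & r) U A[(r & p) U r]]]) = {m0, m2, m6, m7, m9}
m6 ∈ Sat(E[r U E[(~p & r) U A[(r & p) U r]]]) = {m0, m2, m6, m7, m9}, so the formula holds at m6.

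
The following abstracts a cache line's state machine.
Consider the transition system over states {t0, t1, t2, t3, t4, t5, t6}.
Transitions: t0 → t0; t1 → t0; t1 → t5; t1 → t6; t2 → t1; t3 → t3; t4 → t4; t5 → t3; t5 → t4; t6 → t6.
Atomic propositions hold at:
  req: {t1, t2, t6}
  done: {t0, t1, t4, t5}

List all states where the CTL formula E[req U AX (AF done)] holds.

AF done: least fixpoint, start Z0 = {t0, t1, t4, t5}, add states with every successor in Z. Z1 = {t0, t1, t2, t4, t5}; fixed.
Sat(AF done) = {t0, t1, t2, t4, t5}
Sat(AX (AF done)) = {s : every successor in {t0, t1, t2, t4, t5}} = {t0, t2, t4}
E[req U AX (AF done)]: least fixpoint, start Z0 = Sat(AX (AF done)) = {t0, t2, t4}, add states in Sat(req) with some successor in Z. Z1 = {t0, t1, t2, t4}; fixed.
Sat(E[req U AX (AF done)]) = {t0, t1, t2, t4}

{t0, t1, t2, t4}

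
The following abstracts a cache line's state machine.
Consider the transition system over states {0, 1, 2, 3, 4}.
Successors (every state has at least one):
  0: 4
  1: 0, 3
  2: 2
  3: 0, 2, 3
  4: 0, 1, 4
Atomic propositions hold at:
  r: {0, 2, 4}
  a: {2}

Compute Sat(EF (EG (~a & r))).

{0, 1, 3, 4}

Sat(~a) = {0, 1, 3, 4}
Sat(~a & r) = {0, 4}
EG (~a & r): greatest fixpoint, start Z0 = {0, 4}, keep only states in Sat with some successor in Z. Already a fixed point.
Sat(EG (~a & r)) = {0, 4}
EF (EG (~a & r)): least fixpoint, start Z0 = {0, 4}, add states with some successor in Z. Z1 = {0, 1, 3, 4}; fixed.
Sat(EF (EG (~a & r))) = {0, 1, 3, 4}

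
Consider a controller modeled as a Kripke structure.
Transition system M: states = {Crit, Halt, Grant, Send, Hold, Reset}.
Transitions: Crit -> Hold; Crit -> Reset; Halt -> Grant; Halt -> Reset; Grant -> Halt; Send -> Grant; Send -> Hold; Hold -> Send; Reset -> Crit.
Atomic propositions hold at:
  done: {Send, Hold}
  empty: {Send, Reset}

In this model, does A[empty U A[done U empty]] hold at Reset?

Yes

A[done U empty]: least fixpoint, start Z0 = Sat(empty) = {Send, Reset}, add states in Sat(done) with every successor in Z. Z1 = {Send, Hold, Reset}; fixed.
Sat(A[done U empty]) = {Send, Hold, Reset}
A[empty U A[done U empty]]: least fixpoint, start Z0 = Sat(A[done U empty]) = {Send, Hold, Reset}, add states in Sat(empty) with every successor in Z. Already a fixed point.
Sat(A[empty U A[done U empty]]) = {Send, Hold, Reset}
Reset ∈ Sat(A[empty U A[done U empty]]) = {Send, Hold, Reset}, so the formula holds at Reset.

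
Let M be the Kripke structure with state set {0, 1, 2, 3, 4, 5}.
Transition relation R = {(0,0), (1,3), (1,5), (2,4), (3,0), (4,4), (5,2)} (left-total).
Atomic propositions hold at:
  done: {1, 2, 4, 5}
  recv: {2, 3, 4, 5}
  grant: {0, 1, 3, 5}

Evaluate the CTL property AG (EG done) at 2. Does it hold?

EG done: greatest fixpoint, start Z0 = {1, 2, 4, 5}, keep only states in Sat with some successor in Z. Already a fixed point.
Sat(EG done) = {1, 2, 4, 5}
AG (EG done): greatest fixpoint, start Z0 = {1, 2, 4, 5}, keep only states in Sat with every successor in Z. Z1 = {2, 4, 5}; fixed.
Sat(AG (EG done)) = {2, 4, 5}
2 ∈ Sat(AG (EG done)) = {2, 4, 5}, so the formula holds at 2.

Yes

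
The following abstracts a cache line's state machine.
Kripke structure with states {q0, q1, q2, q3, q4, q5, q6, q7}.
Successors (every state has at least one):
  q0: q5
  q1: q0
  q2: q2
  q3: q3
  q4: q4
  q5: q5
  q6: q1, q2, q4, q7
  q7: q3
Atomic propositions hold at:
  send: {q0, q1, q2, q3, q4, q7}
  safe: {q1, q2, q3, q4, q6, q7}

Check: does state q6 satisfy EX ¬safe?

Sat(¬safe) = {q0, q5}
Sat(EX ¬safe) = {s : some successor in {q0, q5}} = {q0, q1, q5}
q6 ∉ Sat(EX ¬safe) = {q0, q1, q5}, so the formula does not hold at q6.

No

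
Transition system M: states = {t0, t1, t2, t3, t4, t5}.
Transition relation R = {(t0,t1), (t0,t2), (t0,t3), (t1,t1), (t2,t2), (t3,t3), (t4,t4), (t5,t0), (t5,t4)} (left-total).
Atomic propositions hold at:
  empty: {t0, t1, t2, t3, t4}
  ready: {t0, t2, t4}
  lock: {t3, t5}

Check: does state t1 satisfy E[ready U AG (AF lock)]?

No

AF lock: least fixpoint, start Z0 = {t3, t5}, add states with every successor in Z. Already a fixed point.
Sat(AF lock) = {t3, t5}
AG (AF lock): greatest fixpoint, start Z0 = {t3, t5}, keep only states in Sat with every successor in Z. Z1 = {t3}; fixed.
Sat(AG (AF lock)) = {t3}
E[ready U AG (AF lock)]: least fixpoint, start Z0 = Sat(AG (AF lock)) = {t3}, add states in Sat(ready) with some successor in Z. Z1 = {t0, t3}; fixed.
Sat(E[ready U AG (AF lock)]) = {t0, t3}
t1 ∉ Sat(E[ready U AG (AF lock)]) = {t0, t3}, so the formula does not hold at t1.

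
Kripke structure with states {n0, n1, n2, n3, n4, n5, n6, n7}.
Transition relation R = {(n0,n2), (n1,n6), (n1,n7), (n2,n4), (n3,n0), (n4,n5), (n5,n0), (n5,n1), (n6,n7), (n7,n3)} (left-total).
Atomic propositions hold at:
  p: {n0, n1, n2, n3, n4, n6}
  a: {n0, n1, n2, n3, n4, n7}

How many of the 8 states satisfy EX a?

Sat(EX a) = {s : some successor in {n0, n1, n2, n3, n4, n7}} = {n0, n1, n2, n3, n5, n6, n7}
|Sat(EX a)| = |{n0, n1, n2, n3, n5, n6, n7}| = 7.

7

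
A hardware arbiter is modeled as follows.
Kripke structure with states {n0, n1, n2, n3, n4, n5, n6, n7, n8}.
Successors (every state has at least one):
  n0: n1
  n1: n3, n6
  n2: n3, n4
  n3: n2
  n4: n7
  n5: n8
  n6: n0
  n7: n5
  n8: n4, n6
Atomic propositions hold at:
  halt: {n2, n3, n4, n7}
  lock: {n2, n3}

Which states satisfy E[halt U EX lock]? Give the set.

{n1, n2, n3}

Sat(EX lock) = {s : some successor in {n2, n3}} = {n1, n2, n3}
E[halt U EX lock]: least fixpoint, start Z0 = Sat(EX lock) = {n1, n2, n3}, add states in Sat(halt) with some successor in Z. Already a fixed point.
Sat(E[halt U EX lock]) = {n1, n2, n3}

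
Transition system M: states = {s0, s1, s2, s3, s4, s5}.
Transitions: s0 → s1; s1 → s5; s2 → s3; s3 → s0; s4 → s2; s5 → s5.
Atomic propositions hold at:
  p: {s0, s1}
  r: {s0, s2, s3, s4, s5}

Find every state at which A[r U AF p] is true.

AF p: least fixpoint, start Z0 = {s0, s1}, add states with every successor in Z. Z1 = {s0, s1, s3}; Z2 = {s0, s1, s2, s3}; Z3 = {s0, s1, s2, s3, s4}; fixed.
Sat(AF p) = {s0, s1, s2, s3, s4}
A[r U AF p]: least fixpoint, start Z0 = Sat(AF p) = {s0, s1, s2, s3, s4}, add states in Sat(r) with every successor in Z. Already a fixed point.
Sat(A[r U AF p]) = {s0, s1, s2, s3, s4}

{s0, s1, s2, s3, s4}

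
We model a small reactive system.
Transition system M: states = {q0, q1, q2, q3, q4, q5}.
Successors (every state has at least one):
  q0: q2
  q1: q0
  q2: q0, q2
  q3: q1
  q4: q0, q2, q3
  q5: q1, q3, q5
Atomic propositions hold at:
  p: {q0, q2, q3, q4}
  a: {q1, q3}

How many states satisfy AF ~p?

Sat(~p) = {q1, q5}
AF ~p: least fixpoint, start Z0 = {q1, q5}, add states with every successor in Z. Z1 = {q1, q3, q5}; fixed.
Sat(AF ~p) = {q1, q3, q5}
|Sat(AF ~p)| = |{q1, q3, q5}| = 3.

3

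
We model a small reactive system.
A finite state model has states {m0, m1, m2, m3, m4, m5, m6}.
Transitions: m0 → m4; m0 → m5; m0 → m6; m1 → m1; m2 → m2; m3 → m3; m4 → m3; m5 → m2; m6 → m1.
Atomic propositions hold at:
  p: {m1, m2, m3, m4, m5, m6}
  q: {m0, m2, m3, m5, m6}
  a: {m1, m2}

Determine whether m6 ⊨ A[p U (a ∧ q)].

No

Sat(a ∧ q) = {m2}
A[p U (a ∧ q)]: least fixpoint, start Z0 = Sat((a ∧ q)) = {m2}, add states in Sat(p) with every successor in Z. Z1 = {m2, m5}; fixed.
Sat(A[p U (a ∧ q)]) = {m2, m5}
m6 ∉ Sat(A[p U (a ∧ q)]) = {m2, m5}, so the formula does not hold at m6.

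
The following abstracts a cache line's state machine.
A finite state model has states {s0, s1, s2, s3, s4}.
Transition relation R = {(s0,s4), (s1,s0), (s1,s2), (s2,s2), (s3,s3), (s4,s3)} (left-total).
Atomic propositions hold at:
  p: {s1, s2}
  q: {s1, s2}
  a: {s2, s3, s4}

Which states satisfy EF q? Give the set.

EF q: least fixpoint, start Z0 = {s1, s2}, add states with some successor in Z. Already a fixed point.
Sat(EF q) = {s1, s2}

{s1, s2}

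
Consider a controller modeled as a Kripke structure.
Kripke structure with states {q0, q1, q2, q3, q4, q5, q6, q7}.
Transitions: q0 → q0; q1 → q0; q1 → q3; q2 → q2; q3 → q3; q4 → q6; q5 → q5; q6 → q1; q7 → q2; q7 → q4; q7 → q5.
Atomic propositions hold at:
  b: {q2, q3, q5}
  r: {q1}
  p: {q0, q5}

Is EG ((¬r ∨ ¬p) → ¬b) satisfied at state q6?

Yes

Sat(¬r) = {q0, q2, q3, q4, q5, q6, q7}
Sat(¬p) = {q1, q2, q3, q4, q6, q7}
Sat(¬r ∨ ¬p) = {q0, q1, q2, q3, q4, q5, q6, q7}
Sat(¬b) = {q0, q1, q4, q6, q7}
Sat((¬r ∨ ¬p) → ¬b) = {q0, q1, q4, q6, q7}
EG ((¬r ∨ ¬p) → ¬b): greatest fixpoint, start Z0 = {q0, q1, q4, q6, q7}, keep only states in Sat with some successor in Z. Already a fixed point.
Sat(EG ((¬r ∨ ¬p) → ¬b)) = {q0, q1, q4, q6, q7}
q6 ∈ Sat(EG ((¬r ∨ ¬p) → ¬b)) = {q0, q1, q4, q6, q7}, so the formula holds at q6.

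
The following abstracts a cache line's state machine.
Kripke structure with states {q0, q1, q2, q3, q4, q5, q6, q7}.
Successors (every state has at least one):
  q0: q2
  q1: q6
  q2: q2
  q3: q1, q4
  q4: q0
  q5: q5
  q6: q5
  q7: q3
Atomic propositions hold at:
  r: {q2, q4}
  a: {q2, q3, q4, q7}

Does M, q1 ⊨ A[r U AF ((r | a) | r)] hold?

No

Sat(r | a) = {q2, q3, q4, q7}
Sat((r | a) | r) = {q2, q3, q4, q7}
AF ((r | a) | r): least fixpoint, start Z0 = {q2, q3, q4, q7}, add states with every successor in Z. Z1 = {q0, q2, q3, q4, q7}; fixed.
Sat(AF ((r | a) | r)) = {q0, q2, q3, q4, q7}
A[r U AF ((r | a) | r)]: least fixpoint, start Z0 = Sat(AF ((r | a) | r)) = {q0, q2, q3, q4, q7}, add states in Sat(r) with every successor in Z. Already a fixed point.
Sat(A[r U AF ((r | a) | r)]) = {q0, q2, q3, q4, q7}
q1 ∉ Sat(A[r U AF ((r | a) | r)]) = {q0, q2, q3, q4, q7}, so the formula does not hold at q1.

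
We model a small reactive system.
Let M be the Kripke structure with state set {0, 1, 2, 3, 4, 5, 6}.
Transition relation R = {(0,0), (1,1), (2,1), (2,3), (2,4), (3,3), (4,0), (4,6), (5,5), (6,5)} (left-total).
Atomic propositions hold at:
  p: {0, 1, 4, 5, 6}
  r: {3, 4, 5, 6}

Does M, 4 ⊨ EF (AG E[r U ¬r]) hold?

Sat(¬r) = {0, 1, 2}
E[r U ¬r]: least fixpoint, start Z0 = Sat(¬r) = {0, 1, 2}, add states in Sat(r) with some successor in Z. Z1 = {0, 1, 2, 4}; fixed.
Sat(E[r U ¬r]) = {0, 1, 2, 4}
AG E[r U ¬r]: greatest fixpoint, start Z0 = {0, 1, 2, 4}, keep only states in Sat with every successor in Z. Z1 = {0, 1}; fixed.
Sat(AG E[r U ¬r]) = {0, 1}
EF (AG E[r U ¬r]): least fixpoint, start Z0 = {0, 1}, add states with some successor in Z. Z1 = {0, 1, 2, 4}; fixed.
Sat(EF (AG E[r U ¬r])) = {0, 1, 2, 4}
4 ∈ Sat(EF (AG E[r U ¬r])) = {0, 1, 2, 4}, so the formula holds at 4.

Yes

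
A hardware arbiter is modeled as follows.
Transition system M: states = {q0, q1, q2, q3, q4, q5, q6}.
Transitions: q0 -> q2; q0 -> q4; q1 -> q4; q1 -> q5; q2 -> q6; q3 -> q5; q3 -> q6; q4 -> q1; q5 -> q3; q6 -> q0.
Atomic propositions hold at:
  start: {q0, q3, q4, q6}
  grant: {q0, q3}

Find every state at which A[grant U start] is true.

A[grant U start]: least fixpoint, start Z0 = Sat(start) = {q0, q3, q4, q6}, add states in Sat(grant) with every successor in Z. Already a fixed point.
Sat(A[grant U start]) = {q0, q3, q4, q6}

{q0, q3, q4, q6}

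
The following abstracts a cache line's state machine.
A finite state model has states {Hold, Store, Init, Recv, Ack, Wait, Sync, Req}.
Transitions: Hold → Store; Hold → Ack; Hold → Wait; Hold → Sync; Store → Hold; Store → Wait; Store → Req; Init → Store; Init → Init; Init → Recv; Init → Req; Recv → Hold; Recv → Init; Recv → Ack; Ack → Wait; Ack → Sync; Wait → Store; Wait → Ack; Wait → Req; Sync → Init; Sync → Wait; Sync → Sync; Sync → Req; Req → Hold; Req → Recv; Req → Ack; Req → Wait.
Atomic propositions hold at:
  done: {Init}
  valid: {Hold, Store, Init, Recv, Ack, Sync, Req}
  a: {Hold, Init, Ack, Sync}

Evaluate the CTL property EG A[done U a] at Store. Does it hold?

No

A[done U a]: least fixpoint, start Z0 = Sat(a) = {Hold, Init, Ack, Sync}, add states in Sat(done) with every successor in Z. Already a fixed point.
Sat(A[done U a]) = {Hold, Init, Ack, Sync}
EG A[done U a]: greatest fixpoint, start Z0 = {Hold, Init, Ack, Sync}, keep only states in Sat with some successor in Z. Already a fixed point.
Sat(EG A[done U a]) = {Hold, Init, Ack, Sync}
Store ∉ Sat(EG A[done U a]) = {Hold, Init, Ack, Sync}, so the formula does not hold at Store.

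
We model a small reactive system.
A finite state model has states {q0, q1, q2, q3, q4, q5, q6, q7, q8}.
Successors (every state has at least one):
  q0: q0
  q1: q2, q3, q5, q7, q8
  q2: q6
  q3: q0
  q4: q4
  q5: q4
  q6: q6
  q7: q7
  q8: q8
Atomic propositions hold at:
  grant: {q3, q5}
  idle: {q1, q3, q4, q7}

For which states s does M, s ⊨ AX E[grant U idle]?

{q4, q5, q7}

E[grant U idle]: least fixpoint, start Z0 = Sat(idle) = {q1, q3, q4, q7}, add states in Sat(grant) with some successor in Z. Z1 = {q1, q3, q4, q5, q7}; fixed.
Sat(E[grant U idle]) = {q1, q3, q4, q5, q7}
Sat(AX E[grant U idle]) = {s : every successor in {q1, q3, q4, q5, q7}} = {q4, q5, q7}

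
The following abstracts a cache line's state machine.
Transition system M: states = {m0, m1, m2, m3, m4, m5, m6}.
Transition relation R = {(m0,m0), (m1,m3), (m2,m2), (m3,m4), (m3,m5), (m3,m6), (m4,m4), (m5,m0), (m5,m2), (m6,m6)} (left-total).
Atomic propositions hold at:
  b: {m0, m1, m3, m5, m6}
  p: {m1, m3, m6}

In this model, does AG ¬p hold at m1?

Sat(¬p) = {m0, m2, m4, m5}
AG ¬p: greatest fixpoint, start Z0 = {m0, m2, m4, m5}, keep only states in Sat with every successor in Z. Already a fixed point.
Sat(AG ¬p) = {m0, m2, m4, m5}
m1 ∉ Sat(AG ¬p) = {m0, m2, m4, m5}, so the formula does not hold at m1.

No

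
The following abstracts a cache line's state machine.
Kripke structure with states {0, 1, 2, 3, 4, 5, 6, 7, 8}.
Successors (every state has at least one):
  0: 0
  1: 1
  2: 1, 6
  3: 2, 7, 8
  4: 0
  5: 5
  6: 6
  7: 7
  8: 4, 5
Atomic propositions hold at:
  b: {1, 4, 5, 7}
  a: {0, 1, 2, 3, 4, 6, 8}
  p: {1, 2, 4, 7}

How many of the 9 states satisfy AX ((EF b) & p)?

EF b: least fixpoint, start Z0 = {1, 4, 5, 7}, add states with some successor in Z. Z1 = {1, 2, 3, 4, 5, 7, 8}; fixed.
Sat(EF b) = {1, 2, 3, 4, 5, 7, 8}
Sat((EF b) & p) = {1, 2, 4, 7}
Sat(AX ((EF b) & p)) = {s : every successor in {1, 2, 4, 7}} = {1, 7}
|Sat(AX ((EF b) & p))| = |{1, 7}| = 2.

2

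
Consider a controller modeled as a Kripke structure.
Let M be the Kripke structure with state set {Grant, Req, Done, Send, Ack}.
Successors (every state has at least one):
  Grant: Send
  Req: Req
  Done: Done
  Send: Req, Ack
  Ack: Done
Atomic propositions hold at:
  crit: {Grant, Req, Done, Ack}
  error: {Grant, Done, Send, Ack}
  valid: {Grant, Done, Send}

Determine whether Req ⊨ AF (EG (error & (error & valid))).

No

Sat(error & valid) = {Grant, Done, Send}
Sat(error & (error & valid)) = {Grant, Done, Send}
EG (error & (error & valid)): greatest fixpoint, start Z0 = {Grant, Done, Send}, keep only states in Sat with some successor in Z. Z1 = {Grant, Done}; Z2 = {Done}; fixed.
Sat(EG (error & (error & valid))) = {Done}
AF (EG (error & (error & valid))): least fixpoint, start Z0 = {Done}, add states with every successor in Z. Z1 = {Done, Ack}; fixed.
Sat(AF (EG (error & (error & valid)))) = {Done, Ack}
Req ∉ Sat(AF (EG (error & (error & valid)))) = {Done, Ack}, so the formula does not hold at Req.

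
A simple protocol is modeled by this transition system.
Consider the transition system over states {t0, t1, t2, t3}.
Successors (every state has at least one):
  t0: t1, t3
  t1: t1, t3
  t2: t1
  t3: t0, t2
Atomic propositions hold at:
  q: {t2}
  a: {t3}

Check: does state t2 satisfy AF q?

AF q: least fixpoint, start Z0 = {t2}, add states with every successor in Z. Already a fixed point.
Sat(AF q) = {t2}
t2 ∈ Sat(AF q) = {t2}, so the formula holds at t2.

Yes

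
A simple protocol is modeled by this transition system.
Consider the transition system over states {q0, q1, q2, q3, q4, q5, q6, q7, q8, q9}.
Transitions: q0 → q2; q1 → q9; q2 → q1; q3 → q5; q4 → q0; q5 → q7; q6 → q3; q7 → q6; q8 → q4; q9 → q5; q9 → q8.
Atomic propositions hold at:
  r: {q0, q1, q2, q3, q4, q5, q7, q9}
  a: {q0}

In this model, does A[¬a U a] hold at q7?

Sat(¬a) = {q1, q2, q3, q4, q5, q6, q7, q8, q9}
A[¬a U a]: least fixpoint, start Z0 = Sat(a) = {q0}, add states in Sat(¬a) with every successor in Z. Z1 = {q0, q4}; Z2 = {q0, q4, q8}; fixed.
Sat(A[¬a U a]) = {q0, q4, q8}
q7 ∉ Sat(A[¬a U a]) = {q0, q4, q8}, so the formula does not hold at q7.

No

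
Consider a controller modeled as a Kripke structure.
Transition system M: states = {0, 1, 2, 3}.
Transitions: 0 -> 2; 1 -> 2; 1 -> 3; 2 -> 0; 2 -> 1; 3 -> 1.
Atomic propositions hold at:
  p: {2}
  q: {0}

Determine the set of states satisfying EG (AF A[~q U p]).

Sat(~q) = {1, 2, 3}
A[~q U p]: least fixpoint, start Z0 = Sat(p) = {2}, add states in Sat(~q) with every successor in Z. Already a fixed point.
Sat(A[~q U p]) = {2}
AF A[~q U p]: least fixpoint, start Z0 = {2}, add states with every successor in Z. Z1 = {0, 2}; fixed.
Sat(AF A[~q U p]) = {0, 2}
EG (AF A[~q U p]): greatest fixpoint, start Z0 = {0, 2}, keep only states in Sat with some successor in Z. Already a fixed point.
Sat(EG (AF A[~q U p])) = {0, 2}

{0, 2}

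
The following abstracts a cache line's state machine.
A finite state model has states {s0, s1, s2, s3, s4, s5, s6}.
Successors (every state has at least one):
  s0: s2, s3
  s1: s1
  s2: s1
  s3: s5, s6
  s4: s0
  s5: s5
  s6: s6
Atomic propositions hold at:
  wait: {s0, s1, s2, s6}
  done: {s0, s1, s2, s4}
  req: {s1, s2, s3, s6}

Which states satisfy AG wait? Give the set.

AG wait: greatest fixpoint, start Z0 = {s0, s1, s2, s6}, keep only states in Sat with every successor in Z. Z1 = {s1, s2, s6}; fixed.
Sat(AG wait) = {s1, s2, s6}

{s1, s2, s6}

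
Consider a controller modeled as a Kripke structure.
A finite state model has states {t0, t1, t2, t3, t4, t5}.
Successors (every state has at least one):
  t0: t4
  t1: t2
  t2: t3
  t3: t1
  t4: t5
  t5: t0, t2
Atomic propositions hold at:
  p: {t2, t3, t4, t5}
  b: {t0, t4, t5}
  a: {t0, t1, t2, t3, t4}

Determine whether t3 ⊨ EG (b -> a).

Sat(b -> a) = {t0, t1, t2, t3, t4}
EG (b -> a): greatest fixpoint, start Z0 = {t0, t1, t2, t3, t4}, keep only states in Sat with some successor in Z. Z1 = {t0, t1, t2, t3}; Z2 = {t1, t2, t3}; fixed.
Sat(EG (b -> a)) = {t1, t2, t3}
t3 ∈ Sat(EG (b -> a)) = {t1, t2, t3}, so the formula holds at t3.

Yes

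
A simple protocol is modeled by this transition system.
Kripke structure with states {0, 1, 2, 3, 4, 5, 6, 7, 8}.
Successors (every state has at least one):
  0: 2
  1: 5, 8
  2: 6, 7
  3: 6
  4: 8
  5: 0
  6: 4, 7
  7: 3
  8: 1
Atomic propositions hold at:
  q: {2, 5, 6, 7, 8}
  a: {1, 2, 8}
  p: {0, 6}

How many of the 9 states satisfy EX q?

Sat(EX q) = {s : some successor in {2, 5, 6, 7, 8}} = {0, 1, 2, 3, 4, 6}
|Sat(EX q)| = |{0, 1, 2, 3, 4, 6}| = 6.

6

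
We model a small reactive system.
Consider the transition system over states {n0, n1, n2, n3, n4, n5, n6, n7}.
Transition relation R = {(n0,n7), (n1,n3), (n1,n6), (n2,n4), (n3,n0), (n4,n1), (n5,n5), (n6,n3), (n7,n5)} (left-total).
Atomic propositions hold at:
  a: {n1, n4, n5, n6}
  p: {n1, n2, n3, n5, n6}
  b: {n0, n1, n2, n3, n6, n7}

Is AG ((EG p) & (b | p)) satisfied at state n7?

EG p: greatest fixpoint, start Z0 = {n1, n2, n3, n5, n6}, keep only states in Sat with some successor in Z. Z1 = {n1, n5, n6}; Z2 = {n1, n5}; Z3 = {n5}; fixed.
Sat(EG p) = {n5}
Sat(b | p) = {n0, n1, n2, n3, n5, n6, n7}
Sat((EG p) & (b | p)) = {n5}
AG ((EG p) & (b | p)): greatest fixpoint, start Z0 = {n5}, keep only states in Sat with every successor in Z. Already a fixed point.
Sat(AG ((EG p) & (b | p))) = {n5}
n7 ∉ Sat(AG ((EG p) & (b | p))) = {n5}, so the formula does not hold at n7.

No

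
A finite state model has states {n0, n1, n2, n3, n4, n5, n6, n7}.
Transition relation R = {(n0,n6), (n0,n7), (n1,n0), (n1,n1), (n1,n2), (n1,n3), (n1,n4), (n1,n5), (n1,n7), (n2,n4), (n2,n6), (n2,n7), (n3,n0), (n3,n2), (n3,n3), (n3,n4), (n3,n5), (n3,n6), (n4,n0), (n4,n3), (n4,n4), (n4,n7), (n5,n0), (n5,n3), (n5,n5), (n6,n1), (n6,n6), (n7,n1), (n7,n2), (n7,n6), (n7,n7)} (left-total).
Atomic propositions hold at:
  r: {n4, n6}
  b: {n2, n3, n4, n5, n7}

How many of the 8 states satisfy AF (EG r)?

2

EG r: greatest fixpoint, start Z0 = {n4, n6}, keep only states in Sat with some successor in Z. Already a fixed point.
Sat(EG r) = {n4, n6}
AF (EG r): least fixpoint, start Z0 = {n4, n6}, add states with every successor in Z. Already a fixed point.
Sat(AF (EG r)) = {n4, n6}
|Sat(AF (EG r))| = |{n4, n6}| = 2.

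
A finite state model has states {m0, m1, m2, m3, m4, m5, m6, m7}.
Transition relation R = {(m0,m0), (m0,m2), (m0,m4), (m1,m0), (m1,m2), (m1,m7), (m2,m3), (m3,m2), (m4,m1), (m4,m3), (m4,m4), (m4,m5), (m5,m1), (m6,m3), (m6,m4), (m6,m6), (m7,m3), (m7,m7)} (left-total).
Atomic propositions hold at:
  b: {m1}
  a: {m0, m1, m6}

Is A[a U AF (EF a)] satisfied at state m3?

No

EF a: least fixpoint, start Z0 = {m0, m1, m6}, add states with some successor in Z. Z1 = {m0, m1, m4, m5, m6}; fixed.
Sat(EF a) = {m0, m1, m4, m5, m6}
AF (EF a): least fixpoint, start Z0 = {m0, m1, m4, m5, m6}, add states with every successor in Z. Already a fixed point.
Sat(AF (EF a)) = {m0, m1, m4, m5, m6}
A[a U AF (EF a)]: least fixpoint, start Z0 = Sat(AF (EF a)) = {m0, m1, m4, m5, m6}, add states in Sat(a) with every successor in Z. Already a fixed point.
Sat(A[a U AF (EF a)]) = {m0, m1, m4, m5, m6}
m3 ∉ Sat(A[a U AF (EF a)]) = {m0, m1, m4, m5, m6}, so the formula does not hold at m3.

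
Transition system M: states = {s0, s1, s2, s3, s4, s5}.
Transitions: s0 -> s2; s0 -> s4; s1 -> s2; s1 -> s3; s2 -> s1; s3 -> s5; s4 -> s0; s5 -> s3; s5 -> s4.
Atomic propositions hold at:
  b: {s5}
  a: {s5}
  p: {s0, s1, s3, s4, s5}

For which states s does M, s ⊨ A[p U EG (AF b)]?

AF b: least fixpoint, start Z0 = {s5}, add states with every successor in Z. Z1 = {s3, s5}; fixed.
Sat(AF b) = {s3, s5}
EG (AF b): greatest fixpoint, start Z0 = {s3, s5}, keep only states in Sat with some successor in Z. Already a fixed point.
Sat(EG (AF b)) = {s3, s5}
A[p U EG (AF b)]: least fixpoint, start Z0 = Sat(EG (AF b)) = {s3, s5}, add states in Sat(p) with every successor in Z. Already a fixed point.
Sat(A[p U EG (AF b)]) = {s3, s5}

{s3, s5}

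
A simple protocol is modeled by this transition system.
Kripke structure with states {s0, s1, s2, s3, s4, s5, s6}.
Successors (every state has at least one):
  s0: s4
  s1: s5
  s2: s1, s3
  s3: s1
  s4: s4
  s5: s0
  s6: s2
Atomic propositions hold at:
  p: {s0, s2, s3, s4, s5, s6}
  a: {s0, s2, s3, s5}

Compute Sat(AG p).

{s0, s4, s5}

AG p: greatest fixpoint, start Z0 = {s0, s2, s3, s4, s5, s6}, keep only states in Sat with every successor in Z. Z1 = {s0, s4, s5, s6}; Z2 = {s0, s4, s5}; fixed.
Sat(AG p) = {s0, s4, s5}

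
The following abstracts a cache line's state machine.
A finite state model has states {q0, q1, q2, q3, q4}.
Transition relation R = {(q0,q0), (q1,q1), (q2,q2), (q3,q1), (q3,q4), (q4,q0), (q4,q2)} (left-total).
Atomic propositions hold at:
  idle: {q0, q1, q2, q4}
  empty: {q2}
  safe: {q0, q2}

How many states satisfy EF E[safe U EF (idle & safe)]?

4

Sat(idle & safe) = {q0, q2}
EF (idle & safe): least fixpoint, start Z0 = {q0, q2}, add states with some successor in Z. Z1 = {q0, q2, q4}; Z2 = {q0, q2, q3, q4}; fixed.
Sat(EF (idle & safe)) = {q0, q2, q3, q4}
E[safe U EF (idle & safe)]: least fixpoint, start Z0 = Sat(EF (idle & safe)) = {q0, q2, q3, q4}, add states in Sat(safe) with some successor in Z. Already a fixed point.
Sat(E[safe U EF (idle & safe)]) = {q0, q2, q3, q4}
EF E[safe U EF (idle & safe)]: least fixpoint, start Z0 = {q0, q2, q3, q4}, add states with some successor in Z. Already a fixed point.
Sat(EF E[safe U EF (idle & safe)]) = {q0, q2, q3, q4}
|Sat(EF E[safe U EF (idle & safe)])| = |{q0, q2, q3, q4}| = 4.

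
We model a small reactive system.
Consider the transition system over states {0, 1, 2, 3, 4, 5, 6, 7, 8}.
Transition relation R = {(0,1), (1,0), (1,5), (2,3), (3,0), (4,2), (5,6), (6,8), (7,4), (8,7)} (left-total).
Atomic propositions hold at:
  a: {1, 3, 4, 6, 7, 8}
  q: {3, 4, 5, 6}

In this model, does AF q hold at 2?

Yes

AF q: least fixpoint, start Z0 = {3, 4, 5, 6}, add states with every successor in Z. Z1 = {2, 3, 4, 5, 6, 7}; Z2 = {2, 3, 4, 5, 6, 7, 8}; fixed.
Sat(AF q) = {2, 3, 4, 5, 6, 7, 8}
2 ∈ Sat(AF q) = {2, 3, 4, 5, 6, 7, 8}, so the formula holds at 2.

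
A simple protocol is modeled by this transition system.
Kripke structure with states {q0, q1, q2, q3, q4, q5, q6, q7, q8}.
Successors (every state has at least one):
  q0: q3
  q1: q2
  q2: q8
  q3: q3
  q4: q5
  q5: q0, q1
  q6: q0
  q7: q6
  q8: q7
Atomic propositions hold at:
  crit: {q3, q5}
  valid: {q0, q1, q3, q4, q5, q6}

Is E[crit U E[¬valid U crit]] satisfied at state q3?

Sat(¬valid) = {q2, q7, q8}
E[¬valid U crit]: least fixpoint, start Z0 = Sat(crit) = {q3, q5}, add states in Sat(¬valid) with some successor in Z. Already a fixed point.
Sat(E[¬valid U crit]) = {q3, q5}
E[crit U E[¬valid U crit]]: least fixpoint, start Z0 = Sat(E[¬valid U crit]) = {q3, q5}, add states in Sat(crit) with some successor in Z. Already a fixed point.
Sat(E[crit U E[¬valid U crit]]) = {q3, q5}
q3 ∈ Sat(E[crit U E[¬valid U crit]]) = {q3, q5}, so the formula holds at q3.

Yes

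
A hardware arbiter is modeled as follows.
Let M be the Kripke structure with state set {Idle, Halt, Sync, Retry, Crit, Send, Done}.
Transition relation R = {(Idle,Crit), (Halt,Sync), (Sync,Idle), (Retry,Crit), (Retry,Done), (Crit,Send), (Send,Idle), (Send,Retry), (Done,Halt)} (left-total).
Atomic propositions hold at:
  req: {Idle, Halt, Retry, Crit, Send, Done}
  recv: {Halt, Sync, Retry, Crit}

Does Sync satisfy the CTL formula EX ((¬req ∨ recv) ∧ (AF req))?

Sat(¬req) = {Sync}
Sat(¬req ∨ recv) = {Halt, Sync, Retry, Crit}
AF req: least fixpoint, start Z0 = {Idle, Halt, Retry, Crit, Send, Done}, add states with every successor in Z. Z1 = {Idle, Halt, Sync, Retry, Crit, Send, Done}; fixed.
Sat(AF req) = {Idle, Halt, Sync, Retry, Crit, Send, Done}
Sat((¬req ∨ recv) ∧ (AF req)) = {Halt, Sync, Retry, Crit}
Sat(EX ((¬req ∨ recv) ∧ (AF req))) = {s : some successor in {Halt, Sync, Retry, Crit}} = {Idle, Halt, Retry, Send, Done}
Sync ∉ Sat(EX ((¬req ∨ recv) ∧ (AF req))) = {Idle, Halt, Retry, Send, Done}, so the formula does not hold at Sync.

No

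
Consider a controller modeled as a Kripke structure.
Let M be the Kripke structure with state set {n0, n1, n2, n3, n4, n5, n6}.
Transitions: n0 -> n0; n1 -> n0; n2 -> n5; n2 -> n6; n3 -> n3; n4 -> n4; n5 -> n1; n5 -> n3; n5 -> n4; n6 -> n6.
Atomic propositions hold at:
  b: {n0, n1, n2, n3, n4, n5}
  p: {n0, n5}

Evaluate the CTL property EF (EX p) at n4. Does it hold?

No

Sat(EX p) = {s : some successor in {n0, n5}} = {n0, n1, n2}
EF (EX p): least fixpoint, start Z0 = {n0, n1, n2}, add states with some successor in Z. Z1 = {n0, n1, n2, n5}; fixed.
Sat(EF (EX p)) = {n0, n1, n2, n5}
n4 ∉ Sat(EF (EX p)) = {n0, n1, n2, n5}, so the formula does not hold at n4.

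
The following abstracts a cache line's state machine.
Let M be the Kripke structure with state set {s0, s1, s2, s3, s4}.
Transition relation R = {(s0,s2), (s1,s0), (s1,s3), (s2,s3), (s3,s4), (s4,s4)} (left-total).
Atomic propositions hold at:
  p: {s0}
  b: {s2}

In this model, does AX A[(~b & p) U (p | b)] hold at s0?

Sat(~b) = {s0, s1, s3, s4}
Sat(~b & p) = {s0}
Sat(p | b) = {s0, s2}
A[(~b & p) U (p | b)]: least fixpoint, start Z0 = Sat((p | b)) = {s0, s2}, add states in Sat(~b & p) with every successor in Z. Already a fixed point.
Sat(A[(~b & p) U (p | b)]) = {s0, s2}
Sat(AX A[(~b & p) U (p | b)]) = {s : every successor in {s0, s2}} = {s0}
s0 ∈ Sat(AX A[(~b & p) U (p | b)]) = {s0}, so the formula holds at s0.

Yes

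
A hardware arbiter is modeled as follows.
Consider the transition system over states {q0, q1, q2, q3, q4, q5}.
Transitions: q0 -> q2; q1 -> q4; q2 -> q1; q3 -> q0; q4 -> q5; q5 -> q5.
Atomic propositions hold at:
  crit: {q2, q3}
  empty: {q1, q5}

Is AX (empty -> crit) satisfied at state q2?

Sat(empty -> crit) = {q0, q2, q3, q4}
Sat(AX (empty -> crit)) = {s : every successor in {q0, q2, q3, q4}} = {q0, q1, q3}
q2 ∉ Sat(AX (empty -> crit)) = {q0, q1, q3}, so the formula does not hold at q2.

No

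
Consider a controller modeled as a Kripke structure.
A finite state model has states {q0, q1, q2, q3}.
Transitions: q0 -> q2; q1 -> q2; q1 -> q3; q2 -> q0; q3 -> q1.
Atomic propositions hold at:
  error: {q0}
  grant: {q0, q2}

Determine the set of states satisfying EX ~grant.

{q1, q3}

Sat(~grant) = {q1, q3}
Sat(EX ~grant) = {s : some successor in {q1, q3}} = {q1, q3}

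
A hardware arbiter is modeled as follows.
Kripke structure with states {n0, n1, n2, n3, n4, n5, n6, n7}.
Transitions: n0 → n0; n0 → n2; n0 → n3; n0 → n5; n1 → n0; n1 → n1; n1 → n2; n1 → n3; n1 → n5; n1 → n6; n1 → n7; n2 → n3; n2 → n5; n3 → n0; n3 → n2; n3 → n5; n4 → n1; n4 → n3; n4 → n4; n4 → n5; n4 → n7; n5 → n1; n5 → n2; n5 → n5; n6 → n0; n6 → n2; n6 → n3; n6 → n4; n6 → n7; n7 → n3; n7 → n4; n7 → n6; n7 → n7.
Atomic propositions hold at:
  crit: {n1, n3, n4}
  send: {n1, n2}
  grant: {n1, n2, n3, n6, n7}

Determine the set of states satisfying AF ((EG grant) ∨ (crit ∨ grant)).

EG grant: greatest fixpoint, start Z0 = {n1, n2, n3, n6, n7}, keep only states in Sat with some successor in Z. Already a fixed point.
Sat(EG grant) = {n1, n2, n3, n6, n7}
Sat(crit ∨ grant) = {n1, n2, n3, n4, n6, n7}
Sat((EG grant) ∨ (crit ∨ grant)) = {n1, n2, n3, n4, n6, n7}
AF ((EG grant) ∨ (crit ∨ grant)): least fixpoint, start Z0 = {n1, n2, n3, n4, n6, n7}, add states with every successor in Z. Already a fixed point.
Sat(AF ((EG grant) ∨ (crit ∨ grant))) = {n1, n2, n3, n4, n6, n7}

{n1, n2, n3, n4, n6, n7}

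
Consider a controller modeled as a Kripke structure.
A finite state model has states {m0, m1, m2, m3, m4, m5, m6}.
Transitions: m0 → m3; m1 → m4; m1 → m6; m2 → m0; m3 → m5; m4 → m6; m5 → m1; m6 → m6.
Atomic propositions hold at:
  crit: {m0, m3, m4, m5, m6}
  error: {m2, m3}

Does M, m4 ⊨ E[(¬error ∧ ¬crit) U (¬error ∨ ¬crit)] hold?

Yes

Sat(¬error) = {m0, m1, m4, m5, m6}
Sat(¬crit) = {m1, m2}
Sat(¬error ∧ ¬crit) = {m1}
Sat(¬error ∨ ¬crit) = {m0, m1, m2, m4, m5, m6}
E[(¬error ∧ ¬crit) U (¬error ∨ ¬crit)]: least fixpoint, start Z0 = Sat((¬error ∨ ¬crit)) = {m0, m1, m2, m4, m5, m6}, add states in Sat(¬error ∧ ¬crit) with some successor in Z. Already a fixed point.
Sat(E[(¬error ∧ ¬crit) U (¬error ∨ ¬crit)]) = {m0, m1, m2, m4, m5, m6}
m4 ∈ Sat(E[(¬error ∧ ¬crit) U (¬error ∨ ¬crit)]) = {m0, m1, m2, m4, m5, m6}, so the formula holds at m4.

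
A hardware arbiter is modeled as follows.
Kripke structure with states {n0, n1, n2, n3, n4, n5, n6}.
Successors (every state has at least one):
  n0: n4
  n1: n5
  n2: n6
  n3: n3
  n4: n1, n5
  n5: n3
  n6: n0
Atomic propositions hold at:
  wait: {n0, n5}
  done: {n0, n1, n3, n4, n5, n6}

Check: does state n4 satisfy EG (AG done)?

Yes

AG done: greatest fixpoint, start Z0 = {n0, n1, n3, n4, n5, n6}, keep only states in Sat with every successor in Z. Already a fixed point.
Sat(AG done) = {n0, n1, n3, n4, n5, n6}
EG (AG done): greatest fixpoint, start Z0 = {n0, n1, n3, n4, n5, n6}, keep only states in Sat with some successor in Z. Already a fixed point.
Sat(EG (AG done)) = {n0, n1, n3, n4, n5, n6}
n4 ∈ Sat(EG (AG done)) = {n0, n1, n3, n4, n5, n6}, so the formula holds at n4.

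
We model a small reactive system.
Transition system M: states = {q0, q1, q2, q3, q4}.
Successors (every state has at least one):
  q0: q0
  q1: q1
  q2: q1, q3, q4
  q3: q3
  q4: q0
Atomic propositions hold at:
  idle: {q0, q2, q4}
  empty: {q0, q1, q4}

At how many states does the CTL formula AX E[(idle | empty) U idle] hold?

2

Sat(idle | empty) = {q0, q1, q2, q4}
E[(idle | empty) U idle]: least fixpoint, start Z0 = Sat(idle) = {q0, q2, q4}, add states in Sat(idle | empty) with some successor in Z. Already a fixed point.
Sat(E[(idle | empty) U idle]) = {q0, q2, q4}
Sat(AX E[(idle | empty) U idle]) = {s : every successor in {q0, q2, q4}} = {q0, q4}
|Sat(AX E[(idle | empty) U idle])| = |{q0, q4}| = 2.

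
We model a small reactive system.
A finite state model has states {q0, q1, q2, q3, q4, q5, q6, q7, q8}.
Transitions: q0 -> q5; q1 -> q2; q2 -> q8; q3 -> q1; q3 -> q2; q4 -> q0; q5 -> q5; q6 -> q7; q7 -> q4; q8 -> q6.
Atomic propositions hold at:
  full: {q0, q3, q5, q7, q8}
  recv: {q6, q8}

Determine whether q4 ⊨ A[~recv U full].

Sat(~recv) = {q0, q1, q2, q3, q4, q5, q7}
A[~recv U full]: least fixpoint, start Z0 = Sat(full) = {q0, q3, q5, q7, q8}, add states in Sat(~recv) with every successor in Z. Z1 = {q0, q2, q3, q4, q5, q7, q8}; Z2 = {q0, q1, q2, q3, q4, q5, q7, q8}; fixed.
Sat(A[~recv U full]) = {q0, q1, q2, q3, q4, q5, q7, q8}
q4 ∈ Sat(A[~recv U full]) = {q0, q1, q2, q3, q4, q5, q7, q8}, so the formula holds at q4.

Yes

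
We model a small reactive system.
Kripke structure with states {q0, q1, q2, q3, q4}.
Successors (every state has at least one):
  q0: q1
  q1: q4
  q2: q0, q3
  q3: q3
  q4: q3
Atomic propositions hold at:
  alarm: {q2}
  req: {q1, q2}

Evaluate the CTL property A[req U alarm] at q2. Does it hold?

A[req U alarm]: least fixpoint, start Z0 = Sat(alarm) = {q2}, add states in Sat(req) with every successor in Z. Already a fixed point.
Sat(A[req U alarm]) = {q2}
q2 ∈ Sat(A[req U alarm]) = {q2}, so the formula holds at q2.

Yes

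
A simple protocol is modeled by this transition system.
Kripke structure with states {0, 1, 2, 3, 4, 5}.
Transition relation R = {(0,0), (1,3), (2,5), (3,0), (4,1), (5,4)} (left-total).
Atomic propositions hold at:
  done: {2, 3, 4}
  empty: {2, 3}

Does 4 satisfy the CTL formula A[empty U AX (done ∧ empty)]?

No

Sat(done ∧ empty) = {2, 3}
Sat(AX (done ∧ empty)) = {s : every successor in {2, 3}} = {1}
A[empty U AX (done ∧ empty)]: least fixpoint, start Z0 = Sat(AX (done ∧ empty)) = {1}, add states in Sat(empty) with every successor in Z. Already a fixed point.
Sat(A[empty U AX (done ∧ empty)]) = {1}
4 ∉ Sat(A[empty U AX (done ∧ empty)]) = {1}, so the formula does not hold at 4.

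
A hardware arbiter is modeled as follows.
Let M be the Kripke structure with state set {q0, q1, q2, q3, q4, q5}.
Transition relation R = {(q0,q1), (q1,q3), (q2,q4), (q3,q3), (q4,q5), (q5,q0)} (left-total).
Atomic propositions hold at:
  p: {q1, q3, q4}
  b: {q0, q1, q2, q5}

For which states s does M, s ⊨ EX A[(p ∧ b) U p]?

{q0, q1, q2, q3}

Sat(p ∧ b) = {q1}
A[(p ∧ b) U p]: least fixpoint, start Z0 = Sat(p) = {q1, q3, q4}, add states in Sat(p ∧ b) with every successor in Z. Already a fixed point.
Sat(A[(p ∧ b) U p]) = {q1, q3, q4}
Sat(EX A[(p ∧ b) U p]) = {s : some successor in {q1, q3, q4}} = {q0, q1, q2, q3}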